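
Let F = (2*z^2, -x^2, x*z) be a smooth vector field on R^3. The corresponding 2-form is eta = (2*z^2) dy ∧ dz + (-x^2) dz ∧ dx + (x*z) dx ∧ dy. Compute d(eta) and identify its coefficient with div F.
d(eta) = (x) dx ∧ dy ∧ dz; div F = x

For a 2-form in R^3 of the form above, applying d gives a 3-form with coefficient ∂P/∂x + ∂Q/∂y + ∂R/∂z:
  ∂P/∂x = 0
  ∂Q/∂y = 0
  ∂R/∂z = x
Sum = x, which is exactly div F.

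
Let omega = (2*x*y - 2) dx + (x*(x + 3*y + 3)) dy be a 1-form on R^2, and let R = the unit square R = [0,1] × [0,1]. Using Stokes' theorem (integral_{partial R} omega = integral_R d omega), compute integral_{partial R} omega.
integral_(partial R) omega = 9/2

Stokes: integral_partial_R omega = integral_R d omega with d omega = (∂Q/∂x - ∂P/∂y) dx ∧ dy.
  ∂Q/∂x = 2*x + 3*y + 3
  ∂P/∂y = 2*x
  integrand = ∂Q/∂x - ∂P/∂y = 3*y + 3.
Integrating over R: integral_0^1 integral_0^1 (3*y + 3) dx dy = 9/2.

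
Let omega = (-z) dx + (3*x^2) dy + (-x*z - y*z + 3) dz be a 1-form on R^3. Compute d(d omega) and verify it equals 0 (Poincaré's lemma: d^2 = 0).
d(d omega) = 0

Step 1: d omega = sum_{i<j} (∂f_j/∂x_i - ∂f_i/∂x_j) dx_i ∧ dx_j:
  coeff of dx ∧ dy: 6*x
  coeff of dx ∧ dz: 1 - z
  coeff of dy ∧ dz: -z
Step 2: Apply d again to each 2-form coefficient. The only possible 3-form in R^3 is dx ∧ dy ∧ dz, with coefficient
  ∂(coeff of dy∧dz)/∂x - ∂(coeff of dx∧dz)/∂y + ∂(coeff of dx∧dy)/∂z
  = ∂/∂x (-z) - ∂/∂y (1 - z) + ∂/∂z (6*x).
Each of these terms simplifies to sums of mixed partials that cancel in pairs. The result is 0 (by equality of mixed partials for smooth functions — Schwarz / Clairaut).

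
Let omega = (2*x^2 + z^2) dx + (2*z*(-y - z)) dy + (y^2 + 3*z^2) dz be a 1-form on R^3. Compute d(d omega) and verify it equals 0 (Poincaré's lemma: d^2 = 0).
d(d omega) = 0

Step 1: d omega = sum_{i<j} (∂f_j/∂x_i - ∂f_i/∂x_j) dx_i ∧ dx_j:
  coeff of dx ∧ dy: 0
  coeff of dx ∧ dz: -2*z
  coeff of dy ∧ dz: 4*y + 4*z
Step 2: Apply d again to each 2-form coefficient. The only possible 3-form in R^3 is dx ∧ dy ∧ dz, with coefficient
  ∂(coeff of dy∧dz)/∂x - ∂(coeff of dx∧dz)/∂y + ∂(coeff of dx∧dy)/∂z
  = ∂/∂x (4*y + 4*z) - ∂/∂y (-2*z) + ∂/∂z (0).
Each of these terms simplifies to sums of mixed partials that cancel in pairs. The result is 0 (by equality of mixed partials for smooth functions — Schwarz / Clairaut).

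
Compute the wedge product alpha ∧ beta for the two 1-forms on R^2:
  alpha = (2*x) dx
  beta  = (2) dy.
alpha ∧ beta = (4*x) dx ∧ dy

Distribute the wedge, using dx_i ∧ dx_j = -dx_j ∧ dx_i and dx_i ∧ dx_i = 0. For each pair (i, j) with i < j, the coefficient of dx_i ∧ dx_j in alpha ∧ beta is (alpha_i * beta_j - alpha_j * beta_i). Collecting: alpha ∧ beta = (4*x) dx ∧ dy.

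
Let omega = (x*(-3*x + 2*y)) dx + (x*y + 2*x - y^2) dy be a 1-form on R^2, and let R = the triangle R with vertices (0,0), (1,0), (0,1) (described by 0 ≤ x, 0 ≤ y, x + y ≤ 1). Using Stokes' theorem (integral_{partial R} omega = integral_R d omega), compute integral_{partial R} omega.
integral_(partial R) omega = 5/6

Stokes: integral_partial_R omega = integral_R d omega with d omega = (∂Q/∂x - ∂P/∂y) dx ∧ dy.
  ∂Q/∂x = y + 2
  ∂P/∂y = 2*x
  integrand = ∂Q/∂x - ∂P/∂y = -2*x + y + 2.
Integrating over R: integral_0^1 integral_0^{1-x} (-2*x + y + 2) dy dx = 5/6.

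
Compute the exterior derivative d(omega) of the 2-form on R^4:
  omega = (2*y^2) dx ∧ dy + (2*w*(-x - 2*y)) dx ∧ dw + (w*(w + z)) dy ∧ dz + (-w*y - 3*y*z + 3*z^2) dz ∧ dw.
d(omega) = (4*w) dx ∧ dy ∧ dw + (w - 2*z) dy ∧ dz ∧ dw

For a 2-form omega = sum_{i<j} g_{ij} dx_i ∧ dx_j, the exterior derivative is
  d(omega) = sum_{i<j} d(g_{ij}) ∧ dx_i ∧ dx_j = sum_{i<j, k} (∂g_{ij}/∂x_k) dx_k ∧ dx_i ∧ dx_j.
Expand each term, using dx_k ∧ dx_i ∧ dx_j = sgn(permutation) dx_{(a)} ∧ dx_{(b)} ∧ dx_{(c)} with (a < b < c) sorted:
  d(2*w*(-x - 2*y)) includes (∂/∂y)(2*w*(-x - 2*y)) dy = (-4*w) dy, which multiplied by dx ∧ dw gives (4*w) dx ∧ dy ∧ dw
  d(w*(w + z)) includes (∂/∂w)(w*(w + z)) dw = (2*w + z) dw, which multiplied by dy ∧ dz gives (2*w + z) dy ∧ dz ∧ dw
  d(-w*y - 3*y*z + 3*z^2) includes (∂/∂y)(-w*y - 3*y*z + 3*z^2) dy = (-w - 3*z) dy, which multiplied by dz ∧ dw gives (-w - 3*z) dy ∧ dz ∧ dw
Collecting like 3-forms: d(omega) = (4*w) dx ∧ dy ∧ dw + (w - 2*z) dy ∧ dz ∧ dw.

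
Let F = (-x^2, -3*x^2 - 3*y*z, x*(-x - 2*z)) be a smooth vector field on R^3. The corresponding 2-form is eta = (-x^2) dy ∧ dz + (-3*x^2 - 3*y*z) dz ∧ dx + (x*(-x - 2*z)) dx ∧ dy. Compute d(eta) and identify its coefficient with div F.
d(eta) = (-4*x - 3*z) dx ∧ dy ∧ dz; div F = -4*x - 3*z

For a 2-form in R^3 of the form above, applying d gives a 3-form with coefficient ∂P/∂x + ∂Q/∂y + ∂R/∂z:
  ∂P/∂x = -2*x
  ∂Q/∂y = -3*z
  ∂R/∂z = -2*x
Sum = -4*x - 3*z, which is exactly div F.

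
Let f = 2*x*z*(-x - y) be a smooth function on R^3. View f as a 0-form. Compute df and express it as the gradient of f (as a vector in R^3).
df = (2*z*(-2*x - y)) dx + (-2*x*z) dy + (2*x*(-x - y)) dz; grad f = (2*z*(-2*x - y), -2*x*z, 2*x*(-x - y))

For a 0-form f, d f = (∂f/∂x) dx + (∂f/∂y) dy + (∂f/∂z) dz. The components of the vector representation are exactly the entries of grad f in Cartesian coordinates:
  ∂f/∂x = 2*z*(-2*x - y)
  ∂f/∂y = -2*x*z
  ∂f/∂z = 2*x*(-x - y).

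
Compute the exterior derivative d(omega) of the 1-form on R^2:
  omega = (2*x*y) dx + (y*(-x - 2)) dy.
d(omega) = (-2*x - y) dx ∧ dy

For a 1-form omega = sum_i f_i dx_i, the exterior derivative is
  d(omega) = sum_{i < j} (∂f_j/∂x_i - ∂f_i/∂x_j) dx_i ∧ dx_j.
  coefficient of dx ∧ dy: ∂f_2/∂x - ∂f_1/∂y = ∂(y*(-x - 2))/∂x - ∂(2*x*y)/∂y = -2*x - y
Assembling: d(omega) = (-2*x - y) dx ∧ dy.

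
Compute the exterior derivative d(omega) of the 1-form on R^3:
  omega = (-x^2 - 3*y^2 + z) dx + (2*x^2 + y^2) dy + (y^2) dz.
d(omega) = (4*x + 6*y) dx ∧ dy + (-1) dx ∧ dz + (2*y) dy ∧ dz

For a 1-form omega = sum_i f_i dx_i, the exterior derivative is
  d(omega) = sum_{i < j} (∂f_j/∂x_i - ∂f_i/∂x_j) dx_i ∧ dx_j.
  coefficient of dx ∧ dy: ∂f_2/∂x - ∂f_1/∂y = ∂(2*x^2 + y^2)/∂x - ∂(-x^2 - 3*y^2 + z)/∂y = 4*x + 6*y
  coefficient of dx ∧ dz: ∂f_3/∂x - ∂f_1/∂z = ∂(y^2)/∂x - ∂(-x^2 - 3*y^2 + z)/∂z = -1
  coefficient of dy ∧ dz: ∂f_3/∂y - ∂f_2/∂z = ∂(y^2)/∂y - ∂(2*x^2 + y^2)/∂z = 2*y
Assembling: d(omega) = (4*x + 6*y) dx ∧ dy + (-1) dx ∧ dz + (2*y) dy ∧ dz.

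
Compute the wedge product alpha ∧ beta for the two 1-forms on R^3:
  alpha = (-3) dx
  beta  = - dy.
alpha ∧ beta = (3) dx ∧ dy

Distribute the wedge, using dx_i ∧ dx_j = -dx_j ∧ dx_i and dx_i ∧ dx_i = 0. For each pair (i, j) with i < j, the coefficient of dx_i ∧ dx_j in alpha ∧ beta is (alpha_i * beta_j - alpha_j * beta_i). Collecting: alpha ∧ beta = (3) dx ∧ dy.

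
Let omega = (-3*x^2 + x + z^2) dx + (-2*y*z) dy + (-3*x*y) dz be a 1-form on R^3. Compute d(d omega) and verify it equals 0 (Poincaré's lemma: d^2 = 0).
d(d omega) = 0

Step 1: d omega = sum_{i<j} (∂f_j/∂x_i - ∂f_i/∂x_j) dx_i ∧ dx_j:
  coeff of dx ∧ dy: 0
  coeff of dx ∧ dz: -3*y - 2*z
  coeff of dy ∧ dz: -3*x + 2*y
Step 2: Apply d again to each 2-form coefficient. The only possible 3-form in R^3 is dx ∧ dy ∧ dz, with coefficient
  ∂(coeff of dy∧dz)/∂x - ∂(coeff of dx∧dz)/∂y + ∂(coeff of dx∧dy)/∂z
  = ∂/∂x (-3*x + 2*y) - ∂/∂y (-3*y - 2*z) + ∂/∂z (0).
Each of these terms simplifies to sums of mixed partials that cancel in pairs. The result is 0 (by equality of mixed partials for smooth functions — Schwarz / Clairaut).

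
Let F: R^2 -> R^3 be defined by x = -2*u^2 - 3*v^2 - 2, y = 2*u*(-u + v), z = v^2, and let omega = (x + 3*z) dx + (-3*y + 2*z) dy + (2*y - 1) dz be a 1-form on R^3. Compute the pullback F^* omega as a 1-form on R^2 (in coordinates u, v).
F^* omega = (-16*u^3 + 36*u^2*v - 20*u*v^2 + 8*u + 4*v^3) du + (12*u^3 - 8*u^2*v + 12*u*v^2 + 10*v) dv

Using F^*(f dg) = (f ∘ F) d(g ∘ F), substitute each coordinate x_i by F_i(u, v) in f_i, and replace dx_i by d F_i = (∂F_i/∂u) du + (∂F_i/∂v) dv.
  For the x component: f_1(F) = -2*u^2 - 2; d F_1 = (-4*u) du + (-6*v) dv
  For the y component: f_2(F) = 6*u^2 - 6*u*v + 2*v^2; d F_2 = (-4*u + 2*v) du + (2*u) dv
  For the z component: f_3(F) = -4*u^2 + 4*u*v - 1; d F_3 = (0) du + (2*v) dv
Combining and collecting du, dv coefficients:
  coeff of du: -16*u^3 + 36*u^2*v - 20*u*v^2 + 8*u + 4*v^3
  coeff of dv: 12*u^3 - 8*u^2*v + 12*u*v^2 + 10*v
F^* omega = (-16*u^3 + 36*u^2*v - 20*u*v^2 + 8*u + 4*v^3) du + (12*u^3 - 8*u^2*v + 12*u*v^2 + 10*v) dv.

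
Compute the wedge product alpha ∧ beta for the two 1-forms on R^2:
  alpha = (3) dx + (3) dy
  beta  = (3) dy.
alpha ∧ beta = (9) dx ∧ dy

Distribute the wedge, using dx_i ∧ dx_j = -dx_j ∧ dx_i and dx_i ∧ dx_i = 0. For each pair (i, j) with i < j, the coefficient of dx_i ∧ dx_j in alpha ∧ beta is (alpha_i * beta_j - alpha_j * beta_i). Collecting: alpha ∧ beta = (9) dx ∧ dy.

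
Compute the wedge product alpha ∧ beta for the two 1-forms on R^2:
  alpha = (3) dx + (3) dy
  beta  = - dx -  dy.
alpha ∧ beta = 0

Distribute the wedge, using dx_i ∧ dx_j = -dx_j ∧ dx_i and dx_i ∧ dx_i = 0. For each pair (i, j) with i < j, the coefficient of dx_i ∧ dx_j in alpha ∧ beta is (alpha_i * beta_j - alpha_j * beta_i). Collecting: alpha ∧ beta = 0.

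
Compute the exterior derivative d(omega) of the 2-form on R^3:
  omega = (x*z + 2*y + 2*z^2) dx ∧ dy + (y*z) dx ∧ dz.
d(omega) = (x + 3*z) dx ∧ dy ∧ dz

For a 2-form omega = sum_{i<j} g_{ij} dx_i ∧ dx_j, the exterior derivative is
  d(omega) = sum_{i<j} d(g_{ij}) ∧ dx_i ∧ dx_j = sum_{i<j, k} (∂g_{ij}/∂x_k) dx_k ∧ dx_i ∧ dx_j.
Expand each term, using dx_k ∧ dx_i ∧ dx_j = sgn(permutation) dx_{(a)} ∧ dx_{(b)} ∧ dx_{(c)} with (a < b < c) sorted:
  d(x*z + 2*y + 2*z^2) includes (∂/∂z)(x*z + 2*y + 2*z^2) dz = (x + 4*z) dz, which multiplied by dx ∧ dy gives (x + 4*z) dx ∧ dy ∧ dz
  d(y*z) includes (∂/∂y)(y*z) dy = (z) dy, which multiplied by dx ∧ dz gives (-z) dx ∧ dy ∧ dz
Collecting like 3-forms: d(omega) = (x + 3*z) dx ∧ dy ∧ dz.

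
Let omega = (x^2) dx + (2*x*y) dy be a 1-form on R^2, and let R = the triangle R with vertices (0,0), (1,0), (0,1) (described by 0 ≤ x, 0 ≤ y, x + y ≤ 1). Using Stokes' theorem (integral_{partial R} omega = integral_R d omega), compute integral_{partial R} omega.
integral_(partial R) omega = 1/3

Stokes: integral_partial_R omega = integral_R d omega with d omega = (∂Q/∂x - ∂P/∂y) dx ∧ dy.
  ∂Q/∂x = 2*y
  ∂P/∂y = 0
  integrand = ∂Q/∂x - ∂P/∂y = 2*y.
Integrating over R: integral_0^1 integral_0^{1-x} (2*y) dy dx = 1/3.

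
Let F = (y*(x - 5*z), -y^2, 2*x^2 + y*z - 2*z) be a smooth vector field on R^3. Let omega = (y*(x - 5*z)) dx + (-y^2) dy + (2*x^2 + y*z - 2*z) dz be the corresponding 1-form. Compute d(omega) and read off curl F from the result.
d(omega) = (z) dy ∧ dz + (-4*x - 5*y) dz ∧ dx + (-x + 5*z) dx ∧ dy; curl F = (z, -4*x - 5*y, -x + 5*z)

d omega = sum_{i<j} (∂f_j/∂x_i - ∂f_i/∂x_j) dx_i ∧ dx_j. Under the identification (dy ∧ dz, dz ∧ dx, dx ∧ dy) ↔ (e_x, e_y, e_z), the coefficients are exactly the components of curl F. Compute:
  ∂R/∂y - ∂Q/∂z = (z) - (0) = z
  ∂P/∂z - ∂R/∂x = (-5*y) - (4*x) = -4*x - 5*y
  ∂Q/∂x - ∂P/∂y = (0) - (x - 5*z) = -x + 5*z.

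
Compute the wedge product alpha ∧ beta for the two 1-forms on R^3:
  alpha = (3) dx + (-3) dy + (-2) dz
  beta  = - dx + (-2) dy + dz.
alpha ∧ beta = (-9) dx ∧ dy + (1) dx ∧ dz + (-7) dy ∧ dz

Distribute the wedge, using dx_i ∧ dx_j = -dx_j ∧ dx_i and dx_i ∧ dx_i = 0. For each pair (i, j) with i < j, the coefficient of dx_i ∧ dx_j in alpha ∧ beta is (alpha_i * beta_j - alpha_j * beta_i). Collecting: alpha ∧ beta = (-9) dx ∧ dy + (1) dx ∧ dz + (-7) dy ∧ dz.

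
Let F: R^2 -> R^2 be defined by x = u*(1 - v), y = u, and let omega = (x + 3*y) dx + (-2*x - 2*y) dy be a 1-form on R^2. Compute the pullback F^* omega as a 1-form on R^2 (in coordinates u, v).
F^* omega = (u*v*(v - 3)) du + (u^2*(v - 4)) dv

Using F^*(f dg) = (f ∘ F) d(g ∘ F), substitute each coordinate x_i by F_i(u, v) in f_i, and replace dx_i by d F_i = (∂F_i/∂u) du + (∂F_i/∂v) dv.
  For the x component: f_1(F) = u*(4 - v); d F_1 = (1 - v) du + (-u) dv
  For the y component: f_2(F) = 2*u*(v - 2); d F_2 = (1) du + (0) dv
Combining and collecting du, dv coefficients:
  coeff of du: u*v*(v - 3)
  coeff of dv: u^2*(v - 4)
F^* omega = (u*v*(v - 3)) du + (u^2*(v - 4)) dv.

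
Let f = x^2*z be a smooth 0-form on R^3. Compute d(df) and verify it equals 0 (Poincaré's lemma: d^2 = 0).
d(df) = 0

Step 1: df = sum_i (∂f/∂x_i) dx_i = (2*x*z) dx + (0) dy + (x^2) dz.
Step 2: Apply d again. Using the 1-form formula, the coefficient of dx ∧ dy in d(df) is ∂^2 f/∂x ∂y - ∂^2 f/∂y ∂x = (0) - (0) = 0 (equality of mixed partials for smooth f).
Similarly for dx ∧ dz and dy ∧ dz — all coefficients vanish. So d(df) = 0.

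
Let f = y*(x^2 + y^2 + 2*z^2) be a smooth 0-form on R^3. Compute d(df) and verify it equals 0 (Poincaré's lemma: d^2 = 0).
d(df) = 0

Step 1: df = sum_i (∂f/∂x_i) dx_i = (2*x*y) dx + (x^2 + 3*y^2 + 2*z^2) dy + (4*y*z) dz.
Step 2: Apply d again. Using the 1-form formula, the coefficient of dx ∧ dy in d(df) is ∂^2 f/∂x ∂y - ∂^2 f/∂y ∂x = (2*x) - (2*x) = 0 (equality of mixed partials for smooth f).
Similarly for dx ∧ dz and dy ∧ dz — all coefficients vanish. So d(df) = 0.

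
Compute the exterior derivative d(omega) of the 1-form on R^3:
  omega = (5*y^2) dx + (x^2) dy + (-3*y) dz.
d(omega) = (2*x - 10*y) dx ∧ dy + (-3) dy ∧ dz

For a 1-form omega = sum_i f_i dx_i, the exterior derivative is
  d(omega) = sum_{i < j} (∂f_j/∂x_i - ∂f_i/∂x_j) dx_i ∧ dx_j.
  coefficient of dx ∧ dy: ∂f_2/∂x - ∂f_1/∂y = ∂(x^2)/∂x - ∂(5*y^2)/∂y = 2*x - 10*y
  coefficient of dy ∧ dz: ∂f_3/∂y - ∂f_2/∂z = ∂(-3*y)/∂y - ∂(x^2)/∂z = -3
Assembling: d(omega) = (2*x - 10*y) dx ∧ dy + (-3) dy ∧ dz.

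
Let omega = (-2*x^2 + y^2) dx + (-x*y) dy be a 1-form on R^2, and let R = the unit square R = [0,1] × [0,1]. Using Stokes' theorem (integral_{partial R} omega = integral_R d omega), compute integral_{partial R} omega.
integral_(partial R) omega = -3/2

Stokes: integral_partial_R omega = integral_R d omega with d omega = (∂Q/∂x - ∂P/∂y) dx ∧ dy.
  ∂Q/∂x = -y
  ∂P/∂y = 2*y
  integrand = ∂Q/∂x - ∂P/∂y = -3*y.
Integrating over R: integral_0^1 integral_0^1 (-3*y) dx dy = -3/2.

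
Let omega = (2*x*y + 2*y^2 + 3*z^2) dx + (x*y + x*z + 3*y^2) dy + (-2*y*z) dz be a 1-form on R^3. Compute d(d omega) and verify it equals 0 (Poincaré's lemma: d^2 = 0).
d(d omega) = 0

Step 1: d omega = sum_{i<j} (∂f_j/∂x_i - ∂f_i/∂x_j) dx_i ∧ dx_j:
  coeff of dx ∧ dy: -2*x - 3*y + z
  coeff of dx ∧ dz: -6*z
  coeff of dy ∧ dz: -x - 2*z
Step 2: Apply d again to each 2-form coefficient. The only possible 3-form in R^3 is dx ∧ dy ∧ dz, with coefficient
  ∂(coeff of dy∧dz)/∂x - ∂(coeff of dx∧dz)/∂y + ∂(coeff of dx∧dy)/∂z
  = ∂/∂x (-x - 2*z) - ∂/∂y (-6*z) + ∂/∂z (-2*x - 3*y + z).
Each of these terms simplifies to sums of mixed partials that cancel in pairs. The result is 0 (by equality of mixed partials for smooth functions — Schwarz / Clairaut).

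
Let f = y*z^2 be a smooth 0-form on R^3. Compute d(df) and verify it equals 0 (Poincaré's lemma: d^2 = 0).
d(df) = 0

Step 1: df = sum_i (∂f/∂x_i) dx_i = (0) dx + (z^2) dy + (2*y*z) dz.
Step 2: Apply d again. Using the 1-form formula, the coefficient of dx ∧ dy in d(df) is ∂^2 f/∂x ∂y - ∂^2 f/∂y ∂x = (0) - (0) = 0 (equality of mixed partials for smooth f).
Similarly for dx ∧ dz and dy ∧ dz — all coefficients vanish. So d(df) = 0.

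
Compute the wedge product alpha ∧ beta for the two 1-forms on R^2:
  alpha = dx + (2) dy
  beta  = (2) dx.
alpha ∧ beta = (-4) dx ∧ dy

Distribute the wedge, using dx_i ∧ dx_j = -dx_j ∧ dx_i and dx_i ∧ dx_i = 0. For each pair (i, j) with i < j, the coefficient of dx_i ∧ dx_j in alpha ∧ beta is (alpha_i * beta_j - alpha_j * beta_i). Collecting: alpha ∧ beta = (-4) dx ∧ dy.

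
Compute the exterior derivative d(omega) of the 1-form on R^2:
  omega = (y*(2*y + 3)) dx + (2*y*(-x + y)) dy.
d(omega) = (-6*y - 3) dx ∧ dy

For a 1-form omega = sum_i f_i dx_i, the exterior derivative is
  d(omega) = sum_{i < j} (∂f_j/∂x_i - ∂f_i/∂x_j) dx_i ∧ dx_j.
  coefficient of dx ∧ dy: ∂f_2/∂x - ∂f_1/∂y = ∂(2*y*(-x + y))/∂x - ∂(y*(2*y + 3))/∂y = -6*y - 3
Assembling: d(omega) = (-6*y - 3) dx ∧ dy.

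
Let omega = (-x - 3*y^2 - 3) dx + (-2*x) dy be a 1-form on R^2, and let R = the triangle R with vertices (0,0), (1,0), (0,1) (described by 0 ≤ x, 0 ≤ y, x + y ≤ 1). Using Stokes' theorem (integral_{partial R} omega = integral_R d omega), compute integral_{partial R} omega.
integral_(partial R) omega = 0

Stokes: integral_partial_R omega = integral_R d omega with d omega = (∂Q/∂x - ∂P/∂y) dx ∧ dy.
  ∂Q/∂x = -2
  ∂P/∂y = -6*y
  integrand = ∂Q/∂x - ∂P/∂y = 6*y - 2.
Integrating over R: integral_0^1 integral_0^{1-x} (6*y - 2) dy dx = 0.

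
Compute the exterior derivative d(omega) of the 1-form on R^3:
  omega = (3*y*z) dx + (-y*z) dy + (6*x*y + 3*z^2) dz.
d(omega) = (-3*z) dx ∧ dy + (3*y) dx ∧ dz + (6*x + y) dy ∧ dz

For a 1-form omega = sum_i f_i dx_i, the exterior derivative is
  d(omega) = sum_{i < j} (∂f_j/∂x_i - ∂f_i/∂x_j) dx_i ∧ dx_j.
  coefficient of dx ∧ dy: ∂f_2/∂x - ∂f_1/∂y = ∂(-y*z)/∂x - ∂(3*y*z)/∂y = -3*z
  coefficient of dx ∧ dz: ∂f_3/∂x - ∂f_1/∂z = ∂(6*x*y + 3*z^2)/∂x - ∂(3*y*z)/∂z = 3*y
  coefficient of dy ∧ dz: ∂f_3/∂y - ∂f_2/∂z = ∂(6*x*y + 3*z^2)/∂y - ∂(-y*z)/∂z = 6*x + y
Assembling: d(omega) = (-3*z) dx ∧ dy + (3*y) dx ∧ dz + (6*x + y) dy ∧ dz.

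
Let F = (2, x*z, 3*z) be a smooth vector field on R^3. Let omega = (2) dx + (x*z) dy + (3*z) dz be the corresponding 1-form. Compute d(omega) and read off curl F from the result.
d(omega) = (-x) dy ∧ dz + (0) dz ∧ dx + (z) dx ∧ dy; curl F = (-x, 0, z)

d omega = sum_{i<j} (∂f_j/∂x_i - ∂f_i/∂x_j) dx_i ∧ dx_j. Under the identification (dy ∧ dz, dz ∧ dx, dx ∧ dy) ↔ (e_x, e_y, e_z), the coefficients are exactly the components of curl F. Compute:
  ∂R/∂y - ∂Q/∂z = (0) - (x) = -x
  ∂P/∂z - ∂R/∂x = (0) - (0) = 0
  ∂Q/∂x - ∂P/∂y = (z) - (0) = z.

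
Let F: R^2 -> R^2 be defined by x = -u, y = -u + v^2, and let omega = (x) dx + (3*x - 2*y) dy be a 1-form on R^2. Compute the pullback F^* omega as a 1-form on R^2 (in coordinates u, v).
F^* omega = (2*u + 2*v^2) du + (2*v*(-u - 2*v^2)) dv

Using F^*(f dg) = (f ∘ F) d(g ∘ F), substitute each coordinate x_i by F_i(u, v) in f_i, and replace dx_i by d F_i = (∂F_i/∂u) du + (∂F_i/∂v) dv.
  For the x component: f_1(F) = -u; d F_1 = (-1) du + (0) dv
  For the y component: f_2(F) = -u - 2*v^2; d F_2 = (-1) du + (2*v) dv
Combining and collecting du, dv coefficients:
  coeff of du: 2*u + 2*v^2
  coeff of dv: 2*v*(-u - 2*v^2)
F^* omega = (2*u + 2*v^2) du + (2*v*(-u - 2*v^2)) dv.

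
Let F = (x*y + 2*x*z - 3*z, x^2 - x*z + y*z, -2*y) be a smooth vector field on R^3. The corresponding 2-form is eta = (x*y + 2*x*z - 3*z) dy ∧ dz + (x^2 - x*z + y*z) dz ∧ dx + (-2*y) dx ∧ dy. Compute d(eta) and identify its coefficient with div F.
d(eta) = (y + 3*z) dx ∧ dy ∧ dz; div F = y + 3*z

For a 2-form in R^3 of the form above, applying d gives a 3-form with coefficient ∂P/∂x + ∂Q/∂y + ∂R/∂z:
  ∂P/∂x = y + 2*z
  ∂Q/∂y = z
  ∂R/∂z = 0
Sum = y + 3*z, which is exactly div F.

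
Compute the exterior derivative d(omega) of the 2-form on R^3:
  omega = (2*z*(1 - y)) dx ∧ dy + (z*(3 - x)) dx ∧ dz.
d(omega) = (2 - 2*y) dx ∧ dy ∧ dz

For a 2-form omega = sum_{i<j} g_{ij} dx_i ∧ dx_j, the exterior derivative is
  d(omega) = sum_{i<j} d(g_{ij}) ∧ dx_i ∧ dx_j = sum_{i<j, k} (∂g_{ij}/∂x_k) dx_k ∧ dx_i ∧ dx_j.
Expand each term, using dx_k ∧ dx_i ∧ dx_j = sgn(permutation) dx_{(a)} ∧ dx_{(b)} ∧ dx_{(c)} with (a < b < c) sorted:
  d(2*z*(1 - y)) includes (∂/∂z)(2*z*(1 - y)) dz = (2 - 2*y) dz, which multiplied by dx ∧ dy gives (2 - 2*y) dx ∧ dy ∧ dz
Collecting like 3-forms: d(omega) = (2 - 2*y) dx ∧ dy ∧ dz.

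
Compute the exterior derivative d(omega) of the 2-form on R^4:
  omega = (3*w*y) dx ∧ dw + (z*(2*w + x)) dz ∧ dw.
d(omega) = (-3*w) dx ∧ dy ∧ dw + (z) dx ∧ dz ∧ dw

For a 2-form omega = sum_{i<j} g_{ij} dx_i ∧ dx_j, the exterior derivative is
  d(omega) = sum_{i<j} d(g_{ij}) ∧ dx_i ∧ dx_j = sum_{i<j, k} (∂g_{ij}/∂x_k) dx_k ∧ dx_i ∧ dx_j.
Expand each term, using dx_k ∧ dx_i ∧ dx_j = sgn(permutation) dx_{(a)} ∧ dx_{(b)} ∧ dx_{(c)} with (a < b < c) sorted:
  d(3*w*y) includes (∂/∂y)(3*w*y) dy = (3*w) dy, which multiplied by dx ∧ dw gives (-3*w) dx ∧ dy ∧ dw
  d(z*(2*w + x)) includes (∂/∂x)(z*(2*w + x)) dx = (z) dx, which multiplied by dz ∧ dw gives (z) dx ∧ dz ∧ dw
Collecting like 3-forms: d(omega) = (-3*w) dx ∧ dy ∧ dw + (z) dx ∧ dz ∧ dw.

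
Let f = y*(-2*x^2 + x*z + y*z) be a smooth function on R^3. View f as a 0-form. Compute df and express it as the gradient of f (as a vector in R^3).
df = (y*(-4*x + z)) dx + (-2*x^2 + x*z + 2*y*z) dy + (y*(x + y)) dz; grad f = (y*(-4*x + z), -2*x^2 + x*z + 2*y*z, y*(x + y))

For a 0-form f, d f = (∂f/∂x) dx + (∂f/∂y) dy + (∂f/∂z) dz. The components of the vector representation are exactly the entries of grad f in Cartesian coordinates:
  ∂f/∂x = y*(-4*x + z)
  ∂f/∂y = -2*x^2 + x*z + 2*y*z
  ∂f/∂z = y*(x + y).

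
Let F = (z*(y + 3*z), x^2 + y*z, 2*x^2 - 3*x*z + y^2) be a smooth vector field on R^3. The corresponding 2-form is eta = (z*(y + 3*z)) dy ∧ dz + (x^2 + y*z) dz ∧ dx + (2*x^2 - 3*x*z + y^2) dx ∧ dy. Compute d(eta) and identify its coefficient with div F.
d(eta) = (-3*x + z) dx ∧ dy ∧ dz; div F = -3*x + z

For a 2-form in R^3 of the form above, applying d gives a 3-form with coefficient ∂P/∂x + ∂Q/∂y + ∂R/∂z:
  ∂P/∂x = 0
  ∂Q/∂y = z
  ∂R/∂z = -3*x
Sum = -3*x + z, which is exactly div F.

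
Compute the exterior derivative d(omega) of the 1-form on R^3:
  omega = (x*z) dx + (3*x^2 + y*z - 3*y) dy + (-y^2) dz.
d(omega) = (6*x) dx ∧ dy + (-x) dx ∧ dz + (-3*y) dy ∧ dz

For a 1-form omega = sum_i f_i dx_i, the exterior derivative is
  d(omega) = sum_{i < j} (∂f_j/∂x_i - ∂f_i/∂x_j) dx_i ∧ dx_j.
  coefficient of dx ∧ dy: ∂f_2/∂x - ∂f_1/∂y = ∂(3*x^2 + y*z - 3*y)/∂x - ∂(x*z)/∂y = 6*x
  coefficient of dx ∧ dz: ∂f_3/∂x - ∂f_1/∂z = ∂(-y^2)/∂x - ∂(x*z)/∂z = -x
  coefficient of dy ∧ dz: ∂f_3/∂y - ∂f_2/∂z = ∂(-y^2)/∂y - ∂(3*x^2 + y*z - 3*y)/∂z = -3*y
Assembling: d(omega) = (6*x) dx ∧ dy + (-x) dx ∧ dz + (-3*y) dy ∧ dz.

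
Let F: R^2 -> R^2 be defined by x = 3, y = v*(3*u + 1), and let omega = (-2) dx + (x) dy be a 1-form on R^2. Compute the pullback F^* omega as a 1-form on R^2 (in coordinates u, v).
F^* omega = (9*v) du + (9*u + 3) dv

Using F^*(f dg) = (f ∘ F) d(g ∘ F), substitute each coordinate x_i by F_i(u, v) in f_i, and replace dx_i by d F_i = (∂F_i/∂u) du + (∂F_i/∂v) dv.
  For the x component: f_1(F) = -2; d F_1 = (0) du + (0) dv
  For the y component: f_2(F) = 3; d F_2 = (3*v) du + (3*u + 1) dv
Combining and collecting du, dv coefficients:
  coeff of du: 9*v
  coeff of dv: 9*u + 3
F^* omega = (9*v) du + (9*u + 3) dv.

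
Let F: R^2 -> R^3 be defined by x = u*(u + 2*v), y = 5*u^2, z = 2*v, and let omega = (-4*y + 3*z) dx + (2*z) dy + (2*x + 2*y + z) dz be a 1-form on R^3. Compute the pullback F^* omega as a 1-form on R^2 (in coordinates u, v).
F^* omega = (-40*u^3 - 40*u^2*v + 52*u*v + 12*v^2) du + (-40*u^3 + 24*u^2 + 20*u*v + 4*v) dv

Using F^*(f dg) = (f ∘ F) d(g ∘ F), substitute each coordinate x_i by F_i(u, v) in f_i, and replace dx_i by d F_i = (∂F_i/∂u) du + (∂F_i/∂v) dv.
  For the x component: f_1(F) = -20*u^2 + 6*v; d F_1 = (2*u + 2*v) du + (2*u) dv
  For the y component: f_2(F) = 4*v; d F_2 = (10*u) du + (0) dv
  For the z component: f_3(F) = 12*u^2 + 4*u*v + 2*v; d F_3 = (0) du + (2) dv
Combining and collecting du, dv coefficients:
  coeff of du: -40*u^3 - 40*u^2*v + 52*u*v + 12*v^2
  coeff of dv: -40*u^3 + 24*u^2 + 20*u*v + 4*v
F^* omega = (-40*u^3 - 40*u^2*v + 52*u*v + 12*v^2) du + (-40*u^3 + 24*u^2 + 20*u*v + 4*v) dv.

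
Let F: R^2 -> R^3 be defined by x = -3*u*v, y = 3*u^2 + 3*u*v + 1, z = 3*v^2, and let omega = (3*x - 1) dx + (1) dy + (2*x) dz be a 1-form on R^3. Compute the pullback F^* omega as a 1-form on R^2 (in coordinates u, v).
F^* omega = (27*u*v^2 + 6*u + 6*v) du + (3*u*(9*u*v - 12*v^2 + 2)) dv

Using F^*(f dg) = (f ∘ F) d(g ∘ F), substitute each coordinate x_i by F_i(u, v) in f_i, and replace dx_i by d F_i = (∂F_i/∂u) du + (∂F_i/∂v) dv.
  For the x component: f_1(F) = -9*u*v - 1; d F_1 = (-3*v) du + (-3*u) dv
  For the y component: f_2(F) = 1; d F_2 = (6*u + 3*v) du + (3*u) dv
  For the z component: f_3(F) = -6*u*v; d F_3 = (0) du + (6*v) dv
Combining and collecting du, dv coefficients:
  coeff of du: 27*u*v^2 + 6*u + 6*v
  coeff of dv: 3*u*(9*u*v - 12*v^2 + 2)
F^* omega = (27*u*v^2 + 6*u + 6*v) du + (3*u*(9*u*v - 12*v^2 + 2)) dv.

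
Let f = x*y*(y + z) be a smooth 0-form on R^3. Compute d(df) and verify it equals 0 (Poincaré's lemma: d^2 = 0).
d(df) = 0

Step 1: df = sum_i (∂f/∂x_i) dx_i = (y*(y + z)) dx + (x*(2*y + z)) dy + (x*y) dz.
Step 2: Apply d again. Using the 1-form formula, the coefficient of dx ∧ dy in d(df) is ∂^2 f/∂x ∂y - ∂^2 f/∂y ∂x = (2*y + z) - (2*y + z) = 0 (equality of mixed partials for smooth f).
Similarly for dx ∧ dz and dy ∧ dz — all coefficients vanish. So d(df) = 0.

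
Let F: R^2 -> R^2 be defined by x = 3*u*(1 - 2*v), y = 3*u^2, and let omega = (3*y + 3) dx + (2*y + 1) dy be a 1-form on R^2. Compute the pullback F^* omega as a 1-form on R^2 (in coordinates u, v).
F^* omega = (36*u^3 - 54*u^2*v + 27*u^2 + 6*u - 18*v + 9) du + (-54*u^3 - 18*u) dv

Using F^*(f dg) = (f ∘ F) d(g ∘ F), substitute each coordinate x_i by F_i(u, v) in f_i, and replace dx_i by d F_i = (∂F_i/∂u) du + (∂F_i/∂v) dv.
  For the x component: f_1(F) = 9*u^2 + 3; d F_1 = (3 - 6*v) du + (-6*u) dv
  For the y component: f_2(F) = 6*u^2 + 1; d F_2 = (6*u) du + (0) dv
Combining and collecting du, dv coefficients:
  coeff of du: 36*u^3 - 54*u^2*v + 27*u^2 + 6*u - 18*v + 9
  coeff of dv: -54*u^3 - 18*u
F^* omega = (36*u^3 - 54*u^2*v + 27*u^2 + 6*u - 18*v + 9) du + (-54*u^3 - 18*u) dv.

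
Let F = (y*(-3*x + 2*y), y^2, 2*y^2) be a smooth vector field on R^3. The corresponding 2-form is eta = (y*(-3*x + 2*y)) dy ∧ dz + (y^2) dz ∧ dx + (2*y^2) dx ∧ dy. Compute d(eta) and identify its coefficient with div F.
d(eta) = (-y) dx ∧ dy ∧ dz; div F = -y

For a 2-form in R^3 of the form above, applying d gives a 3-form with coefficient ∂P/∂x + ∂Q/∂y + ∂R/∂z:
  ∂P/∂x = -3*y
  ∂Q/∂y = 2*y
  ∂R/∂z = 0
Sum = -y, which is exactly div F.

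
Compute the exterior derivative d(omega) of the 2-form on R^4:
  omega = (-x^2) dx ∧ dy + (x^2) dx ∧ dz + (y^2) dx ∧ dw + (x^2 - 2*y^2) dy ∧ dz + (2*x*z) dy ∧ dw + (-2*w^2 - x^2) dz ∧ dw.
d(omega) = (-2*y + 2*z) dx ∧ dy ∧ dw + (2*x) dx ∧ dy ∧ dz + (-2*x) dy ∧ dz ∧ dw + (-2*x) dx ∧ dz ∧ dw

For a 2-form omega = sum_{i<j} g_{ij} dx_i ∧ dx_j, the exterior derivative is
  d(omega) = sum_{i<j} d(g_{ij}) ∧ dx_i ∧ dx_j = sum_{i<j, k} (∂g_{ij}/∂x_k) dx_k ∧ dx_i ∧ dx_j.
Expand each term, using dx_k ∧ dx_i ∧ dx_j = sgn(permutation) dx_{(a)} ∧ dx_{(b)} ∧ dx_{(c)} with (a < b < c) sorted:
  d(y^2) includes (∂/∂y)(y^2) dy = (2*y) dy, which multiplied by dx ∧ dw gives (-2*y) dx ∧ dy ∧ dw
  d(x^2 - 2*y^2) includes (∂/∂x)(x^2 - 2*y^2) dx = (2*x) dx, which multiplied by dy ∧ dz gives (2*x) dx ∧ dy ∧ dz
  d(2*x*z) includes (∂/∂x)(2*x*z) dx = (2*z) dx, which multiplied by dy ∧ dw gives (2*z) dx ∧ dy ∧ dw
  d(2*x*z) includes (∂/∂z)(2*x*z) dz = (2*x) dz, which multiplied by dy ∧ dw gives (-2*x) dy ∧ dz ∧ dw
  d(-2*w^2 - x^2) includes (∂/∂x)(-2*w^2 - x^2) dx = (-2*x) dx, which multiplied by dz ∧ dw gives (-2*x) dx ∧ dz ∧ dw
Collecting like 3-forms: d(omega) = (-2*y + 2*z) dx ∧ dy ∧ dw + (2*x) dx ∧ dy ∧ dz + (-2*x) dy ∧ dz ∧ dw + (-2*x) dx ∧ dz ∧ dw.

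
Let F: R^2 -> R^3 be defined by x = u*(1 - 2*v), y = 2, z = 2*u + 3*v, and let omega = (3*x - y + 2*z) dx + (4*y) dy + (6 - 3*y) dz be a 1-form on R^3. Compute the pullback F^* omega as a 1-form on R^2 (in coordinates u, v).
F^* omega = (12*u*v^2 - 20*u*v + 7*u - 12*v^2 + 10*v - 2) du + (2*u*(6*u*v - 7*u - 6*v + 2)) dv

Using F^*(f dg) = (f ∘ F) d(g ∘ F), substitute each coordinate x_i by F_i(u, v) in f_i, and replace dx_i by d F_i = (∂F_i/∂u) du + (∂F_i/∂v) dv.
  For the x component: f_1(F) = -6*u*v + 7*u + 6*v - 2; d F_1 = (1 - 2*v) du + (-2*u) dv
  For the y component: f_2(F) = 8; d F_2 = (0) du + (0) dv
  For the z component: f_3(F) = 0; d F_3 = (2) du + (3) dv
Combining and collecting du, dv coefficients:
  coeff of du: 12*u*v^2 - 20*u*v + 7*u - 12*v^2 + 10*v - 2
  coeff of dv: 2*u*(6*u*v - 7*u - 6*v + 2)
F^* omega = (12*u*v^2 - 20*u*v + 7*u - 12*v^2 + 10*v - 2) du + (2*u*(6*u*v - 7*u - 6*v + 2)) dv.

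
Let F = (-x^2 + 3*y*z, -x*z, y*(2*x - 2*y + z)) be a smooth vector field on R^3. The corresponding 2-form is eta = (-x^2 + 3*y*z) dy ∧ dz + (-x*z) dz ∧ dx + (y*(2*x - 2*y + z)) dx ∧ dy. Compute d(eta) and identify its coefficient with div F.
d(eta) = (-2*x + y) dx ∧ dy ∧ dz; div F = -2*x + y

For a 2-form in R^3 of the form above, applying d gives a 3-form with coefficient ∂P/∂x + ∂Q/∂y + ∂R/∂z:
  ∂P/∂x = -2*x
  ∂Q/∂y = 0
  ∂R/∂z = y
Sum = -2*x + y, which is exactly div F.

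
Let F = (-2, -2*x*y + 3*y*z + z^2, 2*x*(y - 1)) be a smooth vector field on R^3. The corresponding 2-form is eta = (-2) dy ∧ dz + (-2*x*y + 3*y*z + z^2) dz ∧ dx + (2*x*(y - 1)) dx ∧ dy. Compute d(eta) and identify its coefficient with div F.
d(eta) = (-2*x + 3*z) dx ∧ dy ∧ dz; div F = -2*x + 3*z

For a 2-form in R^3 of the form above, applying d gives a 3-form with coefficient ∂P/∂x + ∂Q/∂y + ∂R/∂z:
  ∂P/∂x = 0
  ∂Q/∂y = -2*x + 3*z
  ∂R/∂z = 0
Sum = -2*x + 3*z, which is exactly div F.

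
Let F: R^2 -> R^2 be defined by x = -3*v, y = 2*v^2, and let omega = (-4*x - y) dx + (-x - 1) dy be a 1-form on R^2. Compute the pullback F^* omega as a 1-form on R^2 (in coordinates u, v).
F^* omega = (2*v*(9*v - 20)) dv

Using F^*(f dg) = (f ∘ F) d(g ∘ F), substitute each coordinate x_i by F_i(u, v) in f_i, and replace dx_i by d F_i = (∂F_i/∂u) du + (∂F_i/∂v) dv.
  For the x component: f_1(F) = 2*v*(6 - v); d F_1 = (0) du + (-3) dv
  For the y component: f_2(F) = 3*v - 1; d F_2 = (0) du + (4*v) dv
Combining and collecting du, dv coefficients:
  coeff of du: 0
  coeff of dv: 2*v*(9*v - 20)
F^* omega = (2*v*(9*v - 20)) dv.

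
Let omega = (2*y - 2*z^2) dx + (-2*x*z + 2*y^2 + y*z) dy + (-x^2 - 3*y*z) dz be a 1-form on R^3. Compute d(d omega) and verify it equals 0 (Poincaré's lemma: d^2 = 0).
d(d omega) = 0

Step 1: d omega = sum_{i<j} (∂f_j/∂x_i - ∂f_i/∂x_j) dx_i ∧ dx_j:
  coeff of dx ∧ dy: -2*z - 2
  coeff of dx ∧ dz: -2*x + 4*z
  coeff of dy ∧ dz: 2*x - y - 3*z
Step 2: Apply d again to each 2-form coefficient. The only possible 3-form in R^3 is dx ∧ dy ∧ dz, with coefficient
  ∂(coeff of dy∧dz)/∂x - ∂(coeff of dx∧dz)/∂y + ∂(coeff of dx∧dy)/∂z
  = ∂/∂x (2*x - y - 3*z) - ∂/∂y (-2*x + 4*z) + ∂/∂z (-2*z - 2).
Each of these terms simplifies to sums of mixed partials that cancel in pairs. The result is 0 (by equality of mixed partials for smooth functions — Schwarz / Clairaut).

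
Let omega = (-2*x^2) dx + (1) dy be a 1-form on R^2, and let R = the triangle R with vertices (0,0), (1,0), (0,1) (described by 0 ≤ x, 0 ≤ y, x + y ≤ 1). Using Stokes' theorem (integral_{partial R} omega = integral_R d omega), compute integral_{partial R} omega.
integral_(partial R) omega = 0

Stokes: integral_partial_R omega = integral_R d omega with d omega = (∂Q/∂x - ∂P/∂y) dx ∧ dy.
  ∂Q/∂x = 0
  ∂P/∂y = 0
  integrand = ∂Q/∂x - ∂P/∂y = 0.
Integrating over R: integral_0^1 integral_0^{1-x} (0) dy dx = 0.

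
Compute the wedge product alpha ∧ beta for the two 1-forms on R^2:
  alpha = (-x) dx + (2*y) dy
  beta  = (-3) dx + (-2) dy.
alpha ∧ beta = (2*x + 6*y) dx ∧ dy

Distribute the wedge, using dx_i ∧ dx_j = -dx_j ∧ dx_i and dx_i ∧ dx_i = 0. For each pair (i, j) with i < j, the coefficient of dx_i ∧ dx_j in alpha ∧ beta is (alpha_i * beta_j - alpha_j * beta_i). Collecting: alpha ∧ beta = (2*x + 6*y) dx ∧ dy.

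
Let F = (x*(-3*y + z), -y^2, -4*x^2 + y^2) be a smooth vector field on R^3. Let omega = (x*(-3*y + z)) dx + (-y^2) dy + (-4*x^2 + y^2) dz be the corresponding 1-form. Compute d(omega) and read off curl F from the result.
d(omega) = (2*y) dy ∧ dz + (9*x) dz ∧ dx + (3*x) dx ∧ dy; curl F = (2*y, 9*x, 3*x)

d omega = sum_{i<j} (∂f_j/∂x_i - ∂f_i/∂x_j) dx_i ∧ dx_j. Under the identification (dy ∧ dz, dz ∧ dx, dx ∧ dy) ↔ (e_x, e_y, e_z), the coefficients are exactly the components of curl F. Compute:
  ∂R/∂y - ∂Q/∂z = (2*y) - (0) = 2*y
  ∂P/∂z - ∂R/∂x = (x) - (-8*x) = 9*x
  ∂Q/∂x - ∂P/∂y = (0) - (-3*x) = 3*x.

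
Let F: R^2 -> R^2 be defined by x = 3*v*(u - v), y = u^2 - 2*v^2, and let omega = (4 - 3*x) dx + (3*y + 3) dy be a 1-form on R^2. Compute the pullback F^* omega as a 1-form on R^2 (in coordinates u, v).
F^* omega = (6*u^3 - 39*u*v^2 + 6*u + 27*v^3 + 12*v) du + (-39*u^2*v + 81*u*v^2 + 12*u - 30*v^3 - 36*v) dv

Using F^*(f dg) = (f ∘ F) d(g ∘ F), substitute each coordinate x_i by F_i(u, v) in f_i, and replace dx_i by d F_i = (∂F_i/∂u) du + (∂F_i/∂v) dv.
  For the x component: f_1(F) = -9*u*v + 9*v^2 + 4; d F_1 = (3*v) du + (3*u - 6*v) dv
  For the y component: f_2(F) = 3*u^2 - 6*v^2 + 3; d F_2 = (2*u) du + (-4*v) dv
Combining and collecting du, dv coefficients:
  coeff of du: 6*u^3 - 39*u*v^2 + 6*u + 27*v^3 + 12*v
  coeff of dv: -39*u^2*v + 81*u*v^2 + 12*u - 30*v^3 - 36*v
F^* omega = (6*u^3 - 39*u*v^2 + 6*u + 27*v^3 + 12*v) du + (-39*u^2*v + 81*u*v^2 + 12*u - 30*v^3 - 36*v) dv.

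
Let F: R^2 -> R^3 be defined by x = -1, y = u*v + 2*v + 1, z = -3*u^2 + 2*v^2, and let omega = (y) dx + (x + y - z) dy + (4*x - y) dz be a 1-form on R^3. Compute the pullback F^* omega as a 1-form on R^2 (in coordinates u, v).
F^* omega = (9*u^2*v + u*v^2 + 12*u*v + 30*u - 2*v^3 + 2*v^2) du + (3*u^3 + u^2*v + 6*u^2 - 6*u*v^2 + 4*u*v - 12*v^2 - 16*v) dv

Using F^*(f dg) = (f ∘ F) d(g ∘ F), substitute each coordinate x_i by F_i(u, v) in f_i, and replace dx_i by d F_i = (∂F_i/∂u) du + (∂F_i/∂v) dv.
  For the x component: f_1(F) = u*v + 2*v + 1; d F_1 = (0) du + (0) dv
  For the y component: f_2(F) = 3*u^2 + u*v - 2*v^2 + 2*v; d F_2 = (v) du + (u + 2) dv
  For the z component: f_3(F) = -u*v - 2*v - 5; d F_3 = (-6*u) du + (4*v) dv
Combining and collecting du, dv coefficients:
  coeff of du: 9*u^2*v + u*v^2 + 12*u*v + 30*u - 2*v^3 + 2*v^2
  coeff of dv: 3*u^3 + u^2*v + 6*u^2 - 6*u*v^2 + 4*u*v - 12*v^2 - 16*v
F^* omega = (9*u^2*v + u*v^2 + 12*u*v + 30*u - 2*v^3 + 2*v^2) du + (3*u^3 + u^2*v + 6*u^2 - 6*u*v^2 + 4*u*v - 12*v^2 - 16*v) dv.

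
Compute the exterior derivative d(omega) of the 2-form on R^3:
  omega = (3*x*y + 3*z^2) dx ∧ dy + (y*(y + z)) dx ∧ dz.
d(omega) = (-2*y + 5*z) dx ∧ dy ∧ dz

For a 2-form omega = sum_{i<j} g_{ij} dx_i ∧ dx_j, the exterior derivative is
  d(omega) = sum_{i<j} d(g_{ij}) ∧ dx_i ∧ dx_j = sum_{i<j, k} (∂g_{ij}/∂x_k) dx_k ∧ dx_i ∧ dx_j.
Expand each term, using dx_k ∧ dx_i ∧ dx_j = sgn(permutation) dx_{(a)} ∧ dx_{(b)} ∧ dx_{(c)} with (a < b < c) sorted:
  d(3*x*y + 3*z^2) includes (∂/∂z)(3*x*y + 3*z^2) dz = (6*z) dz, which multiplied by dx ∧ dy gives (6*z) dx ∧ dy ∧ dz
  d(y*(y + z)) includes (∂/∂y)(y*(y + z)) dy = (2*y + z) dy, which multiplied by dx ∧ dz gives (-2*y - z) dx ∧ dy ∧ dz
Collecting like 3-forms: d(omega) = (-2*y + 5*z) dx ∧ dy ∧ dz.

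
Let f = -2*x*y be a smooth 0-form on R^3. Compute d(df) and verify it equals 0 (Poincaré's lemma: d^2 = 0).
d(df) = 0

Step 1: df = sum_i (∂f/∂x_i) dx_i = (-2*y) dx + (-2*x) dy + (0) dz.
Step 2: Apply d again. Using the 1-form formula, the coefficient of dx ∧ dy in d(df) is ∂^2 f/∂x ∂y - ∂^2 f/∂y ∂x = (-2) - (-2) = 0 (equality of mixed partials for smooth f).
Similarly for dx ∧ dz and dy ∧ dz — all coefficients vanish. So d(df) = 0.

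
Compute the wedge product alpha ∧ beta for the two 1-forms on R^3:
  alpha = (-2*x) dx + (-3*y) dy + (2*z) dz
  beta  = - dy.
alpha ∧ beta = (2*x) dx ∧ dy + (2*z) dy ∧ dz

Distribute the wedge, using dx_i ∧ dx_j = -dx_j ∧ dx_i and dx_i ∧ dx_i = 0. For each pair (i, j) with i < j, the coefficient of dx_i ∧ dx_j in alpha ∧ beta is (alpha_i * beta_j - alpha_j * beta_i). Collecting: alpha ∧ beta = (2*x) dx ∧ dy + (2*z) dy ∧ dz.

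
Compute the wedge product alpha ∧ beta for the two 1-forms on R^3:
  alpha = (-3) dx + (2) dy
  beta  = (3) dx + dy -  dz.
alpha ∧ beta = (-9) dx ∧ dy + (3) dx ∧ dz + (-2) dy ∧ dz

Distribute the wedge, using dx_i ∧ dx_j = -dx_j ∧ dx_i and dx_i ∧ dx_i = 0. For each pair (i, j) with i < j, the coefficient of dx_i ∧ dx_j in alpha ∧ beta is (alpha_i * beta_j - alpha_j * beta_i). Collecting: alpha ∧ beta = (-9) dx ∧ dy + (3) dx ∧ dz + (-2) dy ∧ dz.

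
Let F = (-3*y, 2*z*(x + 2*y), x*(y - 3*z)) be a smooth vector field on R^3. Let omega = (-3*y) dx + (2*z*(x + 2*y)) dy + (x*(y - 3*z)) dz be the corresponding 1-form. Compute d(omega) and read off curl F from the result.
d(omega) = (-x - 4*y) dy ∧ dz + (-y + 3*z) dz ∧ dx + (2*z + 3) dx ∧ dy; curl F = (-x - 4*y, -y + 3*z, 2*z + 3)

d omega = sum_{i<j} (∂f_j/∂x_i - ∂f_i/∂x_j) dx_i ∧ dx_j. Under the identification (dy ∧ dz, dz ∧ dx, dx ∧ dy) ↔ (e_x, e_y, e_z), the coefficients are exactly the components of curl F. Compute:
  ∂R/∂y - ∂Q/∂z = (x) - (2*x + 4*y) = -x - 4*y
  ∂P/∂z - ∂R/∂x = (0) - (y - 3*z) = -y + 3*z
  ∂Q/∂x - ∂P/∂y = (2*z) - (-3) = 2*z + 3.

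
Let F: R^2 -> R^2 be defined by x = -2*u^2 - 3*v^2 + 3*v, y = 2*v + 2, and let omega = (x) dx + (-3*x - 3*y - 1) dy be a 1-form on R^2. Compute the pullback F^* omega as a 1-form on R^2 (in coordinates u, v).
F^* omega = (4*u*(2*u^2 + 3*v^2 - 3*v)) du + (12*u^2*v + 6*u^2 + 18*v^3 - 9*v^2 - 21*v - 14) dv

Using F^*(f dg) = (f ∘ F) d(g ∘ F), substitute each coordinate x_i by F_i(u, v) in f_i, and replace dx_i by d F_i = (∂F_i/∂u) du + (∂F_i/∂v) dv.
  For the x component: f_1(F) = -2*u^2 - 3*v^2 + 3*v; d F_1 = (-4*u) du + (3 - 6*v) dv
  For the y component: f_2(F) = 6*u^2 + 9*v^2 - 15*v - 7; d F_2 = (0) du + (2) dv
Combining and collecting du, dv coefficients:
  coeff of du: 4*u*(2*u^2 + 3*v^2 - 3*v)
  coeff of dv: 12*u^2*v + 6*u^2 + 18*v^3 - 9*v^2 - 21*v - 14
F^* omega = (4*u*(2*u^2 + 3*v^2 - 3*v)) du + (12*u^2*v + 6*u^2 + 18*v^3 - 9*v^2 - 21*v - 14) dv.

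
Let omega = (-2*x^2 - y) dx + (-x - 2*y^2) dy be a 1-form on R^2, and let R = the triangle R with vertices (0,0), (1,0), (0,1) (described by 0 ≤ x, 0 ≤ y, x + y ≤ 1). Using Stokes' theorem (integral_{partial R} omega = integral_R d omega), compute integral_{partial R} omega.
integral_(partial R) omega = 0

Stokes: integral_partial_R omega = integral_R d omega with d omega = (∂Q/∂x - ∂P/∂y) dx ∧ dy.
  ∂Q/∂x = -1
  ∂P/∂y = -1
  integrand = ∂Q/∂x - ∂P/∂y = 0.
Integrating over R: integral_0^1 integral_0^{1-x} (0) dy dx = 0.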